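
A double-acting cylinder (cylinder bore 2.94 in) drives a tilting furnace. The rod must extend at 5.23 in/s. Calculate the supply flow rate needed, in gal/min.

Q ≈ 9.22 gal/min

Cap-side area A_cap = π/4 × (2.94 in)² = 6.789 in^2
Q = A × v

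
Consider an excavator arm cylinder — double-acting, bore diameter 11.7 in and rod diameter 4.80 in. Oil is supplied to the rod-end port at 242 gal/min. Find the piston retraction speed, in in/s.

Rod-side annular area A_ann = π/4 × (11.7² − 4.80²) = 89.42 in^2
Flow into the rod-end port fills the annular volume.
v = Q / A

v ≈ 10.4 in/s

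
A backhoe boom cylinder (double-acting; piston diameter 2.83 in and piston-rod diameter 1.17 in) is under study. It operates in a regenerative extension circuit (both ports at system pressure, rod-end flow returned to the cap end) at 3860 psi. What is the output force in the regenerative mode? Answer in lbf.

F ≈ 4150 lbf

With equal pressure on both faces, forces on the annular region cancel; the net push is pressure × rod cross-section.
Rod cross-section A_rod = π/4 × (1.17 in)² = 1.075 in^2
F = P × A_rod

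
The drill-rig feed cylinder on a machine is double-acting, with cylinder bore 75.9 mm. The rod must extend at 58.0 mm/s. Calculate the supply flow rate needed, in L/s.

Cap-side area A_cap = π/4 × (75.9 mm)² = 4525 mm^2
Q = A × v

Q ≈ 0.262 L/s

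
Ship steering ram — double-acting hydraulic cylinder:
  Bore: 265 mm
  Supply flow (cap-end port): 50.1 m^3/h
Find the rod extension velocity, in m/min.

v ≈ 15.1 m/min

Cap-side area A_cap = π/4 × (265 mm)² = 55150 mm^2
v = Q / A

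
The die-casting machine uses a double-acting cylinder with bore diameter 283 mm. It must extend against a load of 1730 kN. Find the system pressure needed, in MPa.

Cap-side area A_cap = π/4 × (283 mm)² = 62900 mm^2
P = F / A = 1730 kN / A

P ≈ 27.5 MPa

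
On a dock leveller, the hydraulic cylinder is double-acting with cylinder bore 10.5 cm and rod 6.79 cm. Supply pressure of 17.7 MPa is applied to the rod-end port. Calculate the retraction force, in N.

F ≈ 89200 N

Rod-side annular area A_ann = π/4 × (10.5² − 6.79²) = 50.38 cm^2
On retraction the pressure acts on the annular area (bore minus rod).
F = P × A_ann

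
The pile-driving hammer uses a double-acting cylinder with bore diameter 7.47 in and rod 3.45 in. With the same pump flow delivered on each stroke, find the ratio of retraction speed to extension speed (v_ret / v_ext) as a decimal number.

Cap-side area A_cap = π/4 × (7.47 in)² = 43.83 in^2
Rod-side annular area A_ann = π/4 × (7.47² − 3.45²) = 34.48 in^2
For equal Q, v ∝ 1/A, so v_ret/v_ext = A_cap/A_ann.

v_ret/v_ext ≈ 1.27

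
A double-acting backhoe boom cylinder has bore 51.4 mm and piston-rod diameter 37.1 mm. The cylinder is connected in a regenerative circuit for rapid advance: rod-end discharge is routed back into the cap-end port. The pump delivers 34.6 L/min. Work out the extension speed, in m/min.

v ≈ 32.0 m/min

In regeneration the rod-end outflow joins the pump flow into the cap end, so the net volume the pump must supply per unit advance equals the rod cross-section area.
Rod cross-section A_rod = π/4 × (37.1 mm)² = 1081 mm^2
v = Q_pump / A_rod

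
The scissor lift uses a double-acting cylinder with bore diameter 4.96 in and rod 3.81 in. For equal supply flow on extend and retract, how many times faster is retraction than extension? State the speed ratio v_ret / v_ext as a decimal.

Cap-side area A_cap = π/4 × (4.96 in)² = 19.32 in^2
Rod-side annular area A_ann = π/4 × (4.96² − 3.81²) = 7.921 in^2
For equal Q, v ∝ 1/A, so v_ret/v_ext = A_cap/A_ann.

v_ret/v_ext ≈ 2.44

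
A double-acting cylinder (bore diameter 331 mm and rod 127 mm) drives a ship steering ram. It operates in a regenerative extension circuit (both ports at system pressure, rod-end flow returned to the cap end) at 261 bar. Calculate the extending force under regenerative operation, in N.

With equal pressure on both faces, forces on the annular region cancel; the net push is pressure × rod cross-section.
Rod cross-section A_rod = π/4 × (127 mm)² = 12670 mm^2
F = P × A_rod

F ≈ 3.31e5 N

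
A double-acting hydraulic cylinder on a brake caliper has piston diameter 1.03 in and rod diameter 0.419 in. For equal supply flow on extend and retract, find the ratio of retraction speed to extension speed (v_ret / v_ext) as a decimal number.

Cap-side area A_cap = π/4 × (1.03 in)² = 0.8332 in^2
Rod-side annular area A_ann = π/4 × (1.03² − 0.419²) = 0.6953 in^2
For equal Q, v ∝ 1/A, so v_ret/v_ext = A_cap/A_ann.

v_ret/v_ext ≈ 1.20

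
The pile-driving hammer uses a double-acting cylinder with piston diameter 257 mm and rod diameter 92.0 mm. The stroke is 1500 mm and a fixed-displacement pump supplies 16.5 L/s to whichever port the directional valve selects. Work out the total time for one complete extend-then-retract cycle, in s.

Cap-side area A_cap = π/4 × (257 mm)² = 51870 mm^2
Rod-side annular area A_ann = π/4 × (257² − 92.0²) = 45230 mm^2
t_ext = A_cap·L/Q = 4.716 s
t_ret = A_ann·L/Q = 4.112 s
t_cycle = t_ext + t_ret

t ≈ 8.83 s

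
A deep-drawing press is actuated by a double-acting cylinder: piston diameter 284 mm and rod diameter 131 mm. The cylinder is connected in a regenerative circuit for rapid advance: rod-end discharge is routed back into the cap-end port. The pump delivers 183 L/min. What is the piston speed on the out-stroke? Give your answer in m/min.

In regeneration the rod-end outflow joins the pump flow into the cap end, so the net volume the pump must supply per unit advance equals the rod cross-section area.
Rod cross-section A_rod = π/4 × (131 mm)² = 13480 mm^2
v = Q_pump / A_rod

v ≈ 13.6 m/min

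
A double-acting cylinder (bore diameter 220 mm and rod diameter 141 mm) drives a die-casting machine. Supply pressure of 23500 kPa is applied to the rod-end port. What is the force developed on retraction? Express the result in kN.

Rod-side annular area A_ann = π/4 × (220² − 141²) = 22400 mm^2
On retraction the pressure acts on the annular area (bore minus rod).
F = P × A_ann

F ≈ 526 kN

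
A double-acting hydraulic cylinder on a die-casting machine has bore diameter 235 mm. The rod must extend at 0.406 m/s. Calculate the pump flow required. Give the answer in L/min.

Cap-side area A_cap = π/4 × (235 mm)² = 43370 mm^2
Q = A × v

Q ≈ 1060 L/min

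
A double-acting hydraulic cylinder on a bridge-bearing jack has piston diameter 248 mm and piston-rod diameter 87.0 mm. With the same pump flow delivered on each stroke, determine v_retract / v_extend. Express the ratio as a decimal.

v_ret/v_ext ≈ 1.14

Cap-side area A_cap = π/4 × (248 mm)² = 48310 mm^2
Rod-side annular area A_ann = π/4 × (248² − 87.0²) = 42360 mm^2
For equal Q, v ∝ 1/A, so v_ret/v_ext = A_cap/A_ann.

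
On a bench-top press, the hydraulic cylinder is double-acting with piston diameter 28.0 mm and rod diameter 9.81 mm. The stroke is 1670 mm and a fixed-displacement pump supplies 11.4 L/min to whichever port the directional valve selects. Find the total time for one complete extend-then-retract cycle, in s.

Cap-side area A_cap = π/4 × (28.0 mm)² = 615.8 mm^2
Rod-side annular area A_ann = π/4 × (28.0² − 9.81²) = 540.2 mm^2
t_ext = A_cap·L/Q = 5.412 s
t_ret = A_ann·L/Q = 4.748 s
t_cycle = t_ext + t_ret

t ≈ 10.2 s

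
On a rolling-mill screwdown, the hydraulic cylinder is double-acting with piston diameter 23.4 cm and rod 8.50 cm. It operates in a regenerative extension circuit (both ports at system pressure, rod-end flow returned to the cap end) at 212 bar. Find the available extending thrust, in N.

F ≈ 1.20e5 N

With equal pressure on both faces, forces on the annular region cancel; the net push is pressure × rod cross-section.
Rod cross-section A_rod = π/4 × (8.50 cm)² = 56.75 cm^2
F = P × A_rod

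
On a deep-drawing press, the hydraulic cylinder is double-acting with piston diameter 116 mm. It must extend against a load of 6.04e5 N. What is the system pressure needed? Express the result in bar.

Cap-side area A_cap = π/4 × (116 mm)² = 10570 mm^2
P = F / A = 6.04e5 N / A

P ≈ 572 bar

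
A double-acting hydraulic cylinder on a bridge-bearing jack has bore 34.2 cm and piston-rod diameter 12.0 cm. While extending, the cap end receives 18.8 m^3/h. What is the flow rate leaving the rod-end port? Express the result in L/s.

Cap-side area A_cap = π/4 × (34.2 cm)² = 918.6 cm^2
Rod-side annular area A_ann = π/4 × (34.2² − 12.0²) = 805.5 cm^2
Piston speed v = Q_in/A_cap; rod-end outflow Q_out = v × A_ann = Q_in × A_ann/A_cap.

Q_out ≈ 4.58 L/s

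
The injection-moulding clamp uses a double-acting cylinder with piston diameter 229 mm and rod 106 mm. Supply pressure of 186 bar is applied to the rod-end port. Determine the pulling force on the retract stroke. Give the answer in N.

F ≈ 6.02e5 N

Rod-side annular area A_ann = π/4 × (229² − 106²) = 32360 mm^2
On retraction the pressure acts on the annular area (bore minus rod).
F = P × A_ann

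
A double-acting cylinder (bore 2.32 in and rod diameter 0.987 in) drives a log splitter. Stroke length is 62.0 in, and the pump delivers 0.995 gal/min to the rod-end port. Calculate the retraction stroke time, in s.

Rod-side annular area A_ann = π/4 × (2.32² − 0.987²) = 3.462 in^2
Swept volume V = A × L; t = V / Q = A·L / Q

t ≈ 56.0 s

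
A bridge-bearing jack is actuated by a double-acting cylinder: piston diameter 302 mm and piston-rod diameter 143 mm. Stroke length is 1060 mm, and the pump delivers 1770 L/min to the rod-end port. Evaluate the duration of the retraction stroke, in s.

Rod-side annular area A_ann = π/4 × (302² − 143²) = 55570 mm^2
Swept volume V = A × L; t = V / Q = A·L / Q

t ≈ 2.00 s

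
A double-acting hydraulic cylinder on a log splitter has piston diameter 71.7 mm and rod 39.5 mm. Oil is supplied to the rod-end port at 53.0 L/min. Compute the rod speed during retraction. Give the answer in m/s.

v ≈ 0.314 m/s

Rod-side annular area A_ann = π/4 × (71.7² − 39.5²) = 2812 mm^2
Flow into the rod-end port fills the annular volume.
v = Q / A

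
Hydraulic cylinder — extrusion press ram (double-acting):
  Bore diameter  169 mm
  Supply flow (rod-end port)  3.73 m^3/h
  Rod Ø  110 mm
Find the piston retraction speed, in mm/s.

Rod-side annular area A_ann = π/4 × (169² − 110²) = 12930 mm^2
Flow into the rod-end port fills the annular volume.
v = Q / A

v ≈ 80.1 mm/s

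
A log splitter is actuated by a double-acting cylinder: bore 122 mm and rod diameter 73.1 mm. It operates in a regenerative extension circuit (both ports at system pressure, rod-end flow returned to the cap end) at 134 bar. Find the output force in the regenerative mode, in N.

F ≈ 56200 N

With equal pressure on both faces, forces on the annular region cancel; the net push is pressure × rod cross-section.
Rod cross-section A_rod = π/4 × (73.1 mm)² = 4197 mm^2
F = P × A_rod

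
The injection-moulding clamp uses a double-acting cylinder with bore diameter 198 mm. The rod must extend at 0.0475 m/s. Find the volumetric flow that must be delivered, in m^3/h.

Q ≈ 5.27 m^3/h

Cap-side area A_cap = π/4 × (198 mm)² = 30790 mm^2
Q = A × v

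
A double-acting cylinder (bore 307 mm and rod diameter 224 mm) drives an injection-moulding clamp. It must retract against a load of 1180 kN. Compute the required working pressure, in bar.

Rod-side annular area A_ann = π/4 × (307² − 224²) = 34610 mm^2
Retraction: pressure acts on the annular area.
P = F / A = 1180 kN / A

P ≈ 341 bar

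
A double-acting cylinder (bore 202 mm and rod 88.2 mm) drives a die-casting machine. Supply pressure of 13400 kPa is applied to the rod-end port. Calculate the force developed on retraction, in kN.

Rod-side annular area A_ann = π/4 × (202² − 88.2²) = 25940 mm^2
On retraction the pressure acts on the annular area (bore minus rod).
F = P × A_ann

F ≈ 348 kN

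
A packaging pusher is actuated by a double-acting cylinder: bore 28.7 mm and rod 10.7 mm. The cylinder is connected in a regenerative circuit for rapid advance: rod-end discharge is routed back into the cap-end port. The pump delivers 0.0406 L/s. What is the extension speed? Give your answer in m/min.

v ≈ 27.1 m/min

In regeneration the rod-end outflow joins the pump flow into the cap end, so the net volume the pump must supply per unit advance equals the rod cross-section area.
Rod cross-section A_rod = π/4 × (10.7 mm)² = 89.92 mm^2
v = Q_pump / A_rod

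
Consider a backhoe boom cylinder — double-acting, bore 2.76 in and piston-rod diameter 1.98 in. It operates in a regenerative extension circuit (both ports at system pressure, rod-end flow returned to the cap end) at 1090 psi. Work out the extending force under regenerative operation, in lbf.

F ≈ 3360 lbf

With equal pressure on both faces, forces on the annular region cancel; the net push is pressure × rod cross-section.
Rod cross-section A_rod = π/4 × (1.98 in)² = 3.079 in^2
F = P × A_rod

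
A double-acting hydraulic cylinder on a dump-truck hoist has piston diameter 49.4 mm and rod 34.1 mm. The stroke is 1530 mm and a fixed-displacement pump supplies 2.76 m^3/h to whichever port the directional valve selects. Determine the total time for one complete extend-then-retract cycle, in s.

t ≈ 5.83 s

Cap-side area A_cap = π/4 × (49.4 mm)² = 1917 mm^2
Rod-side annular area A_ann = π/4 × (49.4² − 34.1²) = 1003 mm^2
t_ext = A_cap·L/Q = 3.825 s
t_ret = A_ann·L/Q = 2.002 s
t_cycle = t_ext + t_ret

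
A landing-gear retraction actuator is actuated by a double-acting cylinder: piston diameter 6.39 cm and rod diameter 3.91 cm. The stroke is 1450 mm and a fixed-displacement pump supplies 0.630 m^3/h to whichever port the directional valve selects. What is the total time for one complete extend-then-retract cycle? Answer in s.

Cap-side area A_cap = π/4 × (6.39 cm)² = 32.07 cm^2
Rod-side annular area A_ann = π/4 × (6.39² − 3.91²) = 20.06 cm^2
t_ext = A_cap·L/Q = 26.57 s
t_ret = A_ann·L/Q = 16.62 s
t_cycle = t_ext + t_ret

t ≈ 43.2 s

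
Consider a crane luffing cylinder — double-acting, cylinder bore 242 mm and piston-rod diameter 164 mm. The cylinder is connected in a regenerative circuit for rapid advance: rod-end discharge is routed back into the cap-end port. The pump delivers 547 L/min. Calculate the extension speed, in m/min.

v ≈ 25.9 m/min

In regeneration the rod-end outflow joins the pump flow into the cap end, so the net volume the pump must supply per unit advance equals the rod cross-section area.
Rod cross-section A_rod = π/4 × (164 mm)² = 21120 mm^2
v = Q_pump / A_rod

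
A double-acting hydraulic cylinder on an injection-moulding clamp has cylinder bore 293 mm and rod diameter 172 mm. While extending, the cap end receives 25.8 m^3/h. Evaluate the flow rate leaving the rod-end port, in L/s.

Q_out ≈ 4.70 L/s

Cap-side area A_cap = π/4 × (293 mm)² = 67430 mm^2
Rod-side annular area A_ann = π/4 × (293² − 172²) = 44190 mm^2
Piston speed v = Q_in/A_cap; rod-end outflow Q_out = v × A_ann = Q_in × A_ann/A_cap.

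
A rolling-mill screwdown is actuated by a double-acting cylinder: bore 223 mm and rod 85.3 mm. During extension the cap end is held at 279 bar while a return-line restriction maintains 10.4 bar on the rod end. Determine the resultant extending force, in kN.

Cap-side area A_cap = π/4 × (223 mm)² = 39060 mm^2
Rod-side annular area A_ann = π/4 × (223² − 85.3²) = 33340 mm^2
Net thrust = P_cap·A_cap − P_rod·A_ann = 1090 kN − 34.68 kN

F ≈ 1060 kN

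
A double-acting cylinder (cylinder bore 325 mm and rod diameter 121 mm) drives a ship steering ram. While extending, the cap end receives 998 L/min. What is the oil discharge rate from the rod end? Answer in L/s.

Q_out ≈ 14.3 L/s

Cap-side area A_cap = π/4 × (325 mm)² = 82960 mm^2
Rod-side annular area A_ann = π/4 × (325² − 121²) = 71460 mm^2
Piston speed v = Q_in/A_cap; rod-end outflow Q_out = v × A_ann = Q_in × A_ann/A_cap.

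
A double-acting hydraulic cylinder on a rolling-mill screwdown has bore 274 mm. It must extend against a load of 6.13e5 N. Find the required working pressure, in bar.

Cap-side area A_cap = π/4 × (274 mm)² = 58960 mm^2
P = F / A = 6.13e5 N / A

P ≈ 104 bar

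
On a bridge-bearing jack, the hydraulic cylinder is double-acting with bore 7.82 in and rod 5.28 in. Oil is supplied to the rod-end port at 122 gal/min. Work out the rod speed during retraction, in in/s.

v ≈ 18.0 in/s

Rod-side annular area A_ann = π/4 × (7.82² − 5.28²) = 26.13 in^2
Flow into the rod-end port fills the annular volume.
v = Q / A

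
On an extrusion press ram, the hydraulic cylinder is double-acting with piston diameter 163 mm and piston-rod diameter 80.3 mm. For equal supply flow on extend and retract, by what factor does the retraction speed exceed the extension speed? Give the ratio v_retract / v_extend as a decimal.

v_ret/v_ext ≈ 1.32

Cap-side area A_cap = π/4 × (163 mm)² = 20870 mm^2
Rod-side annular area A_ann = π/4 × (163² − 80.3²) = 15800 mm^2
For equal Q, v ∝ 1/A, so v_ret/v_ext = A_cap/A_ann.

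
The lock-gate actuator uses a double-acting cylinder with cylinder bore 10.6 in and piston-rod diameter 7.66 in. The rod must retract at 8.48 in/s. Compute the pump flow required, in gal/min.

Rod-side annular area A_ann = π/4 × (10.6² − 7.66²) = 42.16 in^2
Q = A × v

Q ≈ 92.9 gal/min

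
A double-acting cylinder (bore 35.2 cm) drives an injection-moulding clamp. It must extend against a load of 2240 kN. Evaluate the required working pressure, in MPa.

Cap-side area A_cap = π/4 × (35.2 cm)² = 973.1 cm^2
P = F / A = 2240 kN / A

P ≈ 23.0 MPa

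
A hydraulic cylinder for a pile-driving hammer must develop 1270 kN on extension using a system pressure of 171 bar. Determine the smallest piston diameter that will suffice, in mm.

D ≈ 308 mm

Extension force acts on the full piston face: F = P × (π/4)D².
D = √(4F / (πP)) = √(4 × 1270 kN / (π × 171 bar))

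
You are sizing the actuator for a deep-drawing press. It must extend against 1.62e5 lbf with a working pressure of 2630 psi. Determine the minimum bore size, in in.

D ≈ 8.86 in

Extension force acts on the full piston face: F = P × (π/4)D².
D = √(4F / (πP)) = √(4 × 1.62e5 lbf / (π × 2630 psi))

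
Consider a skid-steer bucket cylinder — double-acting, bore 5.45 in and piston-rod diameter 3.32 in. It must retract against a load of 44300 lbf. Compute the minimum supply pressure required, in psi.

Rod-side annular area A_ann = π/4 × (5.45² − 3.32²) = 14.67 in^2
Retraction: pressure acts on the annular area.
P = F / A = 44300 lbf / A

P ≈ 3020 psi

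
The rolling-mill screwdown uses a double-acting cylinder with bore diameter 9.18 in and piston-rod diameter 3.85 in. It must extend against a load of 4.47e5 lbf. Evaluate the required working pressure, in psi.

Cap-side area A_cap = π/4 × (9.18 in)² = 66.19 in^2
P = F / A = 4.47e5 lbf / A

P ≈ 6750 psi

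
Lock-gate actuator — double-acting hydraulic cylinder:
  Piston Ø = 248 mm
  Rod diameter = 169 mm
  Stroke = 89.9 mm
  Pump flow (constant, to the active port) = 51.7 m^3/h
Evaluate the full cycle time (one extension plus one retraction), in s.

t ≈ 0.464 s

Cap-side area A_cap = π/4 × (248 mm)² = 48310 mm^2
Rod-side annular area A_ann = π/4 × (248² − 169²) = 25870 mm^2
t_ext = A_cap·L/Q = 0.3024 s
t_ret = A_ann·L/Q = 0.1620 s
t_cycle = t_ext + t_ret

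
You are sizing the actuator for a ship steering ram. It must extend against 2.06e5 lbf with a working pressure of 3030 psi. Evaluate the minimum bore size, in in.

D ≈ 9.30 in

Extension force acts on the full piston face: F = P × (π/4)D².
D = √(4F / (πP)) = √(4 × 2.06e5 lbf / (π × 3030 psi))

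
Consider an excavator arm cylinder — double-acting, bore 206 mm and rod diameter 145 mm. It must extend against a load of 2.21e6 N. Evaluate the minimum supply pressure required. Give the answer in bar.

Cap-side area A_cap = π/4 × (206 mm)² = 33330 mm^2
P = F / A = 2.21e6 N / A

P ≈ 663 bar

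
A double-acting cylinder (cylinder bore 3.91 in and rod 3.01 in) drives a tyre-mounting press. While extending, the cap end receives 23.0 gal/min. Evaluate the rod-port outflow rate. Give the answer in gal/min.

Cap-side area A_cap = π/4 × (3.91 in)² = 12.01 in^2
Rod-side annular area A_ann = π/4 × (3.91² − 3.01²) = 4.891 in^2
Piston speed v = Q_in/A_cap; rod-end outflow Q_out = v × A_ann = Q_in × A_ann/A_cap.

Q_out ≈ 9.37 gal/min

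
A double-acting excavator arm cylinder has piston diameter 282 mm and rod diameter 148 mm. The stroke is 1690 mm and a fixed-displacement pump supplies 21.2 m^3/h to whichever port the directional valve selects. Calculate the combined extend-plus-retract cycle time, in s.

Cap-side area A_cap = π/4 × (282 mm)² = 62460 mm^2
Rod-side annular area A_ann = π/4 × (282² − 148²) = 45250 mm^2
t_ext = A_cap·L/Q = 17.92 s
t_ret = A_ann·L/Q = 12.99 s
t_cycle = t_ext + t_ret

t ≈ 30.9 s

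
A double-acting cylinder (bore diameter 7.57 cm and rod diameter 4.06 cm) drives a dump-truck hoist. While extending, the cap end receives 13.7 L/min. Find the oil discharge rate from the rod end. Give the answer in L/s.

Cap-side area A_cap = π/4 × (7.57 cm)² = 45.01 cm^2
Rod-side annular area A_ann = π/4 × (7.57² − 4.06²) = 32.06 cm^2
Piston speed v = Q_in/A_cap; rod-end outflow Q_out = v × A_ann = Q_in × A_ann/A_cap.

Q_out ≈ 0.163 L/s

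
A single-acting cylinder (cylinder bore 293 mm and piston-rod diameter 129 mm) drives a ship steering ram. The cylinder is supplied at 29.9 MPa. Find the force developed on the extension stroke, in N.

Cap-side area A_cap = π/4 × (293 mm)² = 67430 mm^2
F = P × A_cap = 29.9 MPa × A_cap

F ≈ 2.02e6 N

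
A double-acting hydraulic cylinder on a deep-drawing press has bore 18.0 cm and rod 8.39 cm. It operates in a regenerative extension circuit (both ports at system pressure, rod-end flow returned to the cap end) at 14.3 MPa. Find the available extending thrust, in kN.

F ≈ 79.1 kN

With equal pressure on both faces, forces on the annular region cancel; the net push is pressure × rod cross-section.
Rod cross-section A_rod = π/4 × (8.39 cm)² = 55.29 cm^2
F = P × A_rod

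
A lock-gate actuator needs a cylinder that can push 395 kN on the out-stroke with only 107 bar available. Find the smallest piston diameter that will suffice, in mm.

Extension force acts on the full piston face: F = P × (π/4)D².
D = √(4F / (πP)) = √(4 × 395 kN / (π × 107 bar))

D ≈ 217 mm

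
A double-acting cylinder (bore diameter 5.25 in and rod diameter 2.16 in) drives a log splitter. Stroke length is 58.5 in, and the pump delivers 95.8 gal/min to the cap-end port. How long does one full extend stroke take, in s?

t ≈ 3.43 s

Cap-side area A_cap = π/4 × (5.25 in)² = 21.65 in^2
Swept volume V = A × L; t = V / Q = A·L / Q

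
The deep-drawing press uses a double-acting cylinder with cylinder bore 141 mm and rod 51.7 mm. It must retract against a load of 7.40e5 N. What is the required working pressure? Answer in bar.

Rod-side annular area A_ann = π/4 × (141² − 51.7²) = 13520 mm^2
Retraction: pressure acts on the annular area.
P = F / A = 7.40e5 N / A

P ≈ 548 bar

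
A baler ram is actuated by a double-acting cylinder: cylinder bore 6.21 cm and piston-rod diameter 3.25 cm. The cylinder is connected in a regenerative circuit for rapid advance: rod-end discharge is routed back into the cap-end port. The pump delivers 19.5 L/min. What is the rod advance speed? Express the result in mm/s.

v ≈ 392 mm/s

In regeneration the rod-end outflow joins the pump flow into the cap end, so the net volume the pump must supply per unit advance equals the rod cross-section area.
Rod cross-section A_rod = π/4 × (3.25 cm)² = 8.296 cm^2
v = Q_pump / A_rod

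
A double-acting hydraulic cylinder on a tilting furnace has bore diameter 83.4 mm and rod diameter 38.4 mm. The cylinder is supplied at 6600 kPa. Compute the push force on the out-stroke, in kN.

Cap-side area A_cap = π/4 × (83.4 mm)² = 5463 mm^2
F = P × A_cap = 6600 kPa × A_cap

F ≈ 36.1 kN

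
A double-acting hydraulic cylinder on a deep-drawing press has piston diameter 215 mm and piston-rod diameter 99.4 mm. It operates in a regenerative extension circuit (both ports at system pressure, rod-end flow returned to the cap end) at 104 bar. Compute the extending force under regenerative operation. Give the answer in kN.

F ≈ 80.7 kN

With equal pressure on both faces, forces on the annular region cancel; the net push is pressure × rod cross-section.
Rod cross-section A_rod = π/4 × (99.4 mm)² = 7760 mm^2
F = P × A_rod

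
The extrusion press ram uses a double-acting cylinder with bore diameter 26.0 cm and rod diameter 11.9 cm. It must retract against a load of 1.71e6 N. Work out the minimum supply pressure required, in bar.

Rod-side annular area A_ann = π/4 × (26.0² − 11.9²) = 419.7 cm^2
Retraction: pressure acts on the annular area.
P = F / A = 1.71e6 N / A

P ≈ 407 bar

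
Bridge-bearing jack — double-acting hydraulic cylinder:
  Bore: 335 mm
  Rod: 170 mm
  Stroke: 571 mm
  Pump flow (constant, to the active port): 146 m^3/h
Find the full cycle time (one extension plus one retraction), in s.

t ≈ 2.16 s

Cap-side area A_cap = π/4 × (335 mm)² = 88140 mm^2
Rod-side annular area A_ann = π/4 × (335² − 170²) = 65440 mm^2
t_ext = A_cap·L/Q = 1.241 s
t_ret = A_ann·L/Q = 0.9214 s
t_cycle = t_ext + t_ret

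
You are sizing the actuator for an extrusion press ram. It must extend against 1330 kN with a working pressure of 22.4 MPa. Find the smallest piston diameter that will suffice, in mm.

Extension force acts on the full piston face: F = P × (π/4)D².
D = √(4F / (πP)) = √(4 × 1330 kN / (π × 22.4 MPa))

D ≈ 275 mm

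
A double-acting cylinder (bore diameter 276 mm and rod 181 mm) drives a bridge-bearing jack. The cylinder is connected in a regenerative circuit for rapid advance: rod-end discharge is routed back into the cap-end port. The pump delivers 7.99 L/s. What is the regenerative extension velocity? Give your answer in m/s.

v ≈ 0.311 m/s

In regeneration the rod-end outflow joins the pump flow into the cap end, so the net volume the pump must supply per unit advance equals the rod cross-section area.
Rod cross-section A_rod = π/4 × (181 mm)² = 25730 mm^2
v = Q_pump / A_rod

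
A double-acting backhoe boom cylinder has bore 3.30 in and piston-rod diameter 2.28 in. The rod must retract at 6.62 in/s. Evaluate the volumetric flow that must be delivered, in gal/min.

Rod-side annular area A_ann = π/4 × (3.30² − 2.28²) = 4.470 in^2
Q = A × v

Q ≈ 7.69 gal/min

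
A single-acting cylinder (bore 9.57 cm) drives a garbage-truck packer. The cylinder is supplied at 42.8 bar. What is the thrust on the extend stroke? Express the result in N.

Cap-side area A_cap = π/4 × (9.57 cm)² = 71.93 cm^2
F = P × A_cap = 42.8 bar × A_cap

F ≈ 30800 N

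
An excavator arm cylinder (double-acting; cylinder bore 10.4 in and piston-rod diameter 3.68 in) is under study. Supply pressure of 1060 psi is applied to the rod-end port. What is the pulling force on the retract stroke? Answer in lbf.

F ≈ 78800 lbf

Rod-side annular area A_ann = π/4 × (10.4² − 3.68²) = 74.31 in^2
On retraction the pressure acts on the annular area (bore minus rod).
F = P × A_ann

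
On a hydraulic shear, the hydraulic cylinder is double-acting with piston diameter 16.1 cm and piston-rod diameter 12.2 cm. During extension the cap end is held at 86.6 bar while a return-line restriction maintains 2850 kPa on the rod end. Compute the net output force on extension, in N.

Cap-side area A_cap = π/4 × (16.1 cm)² = 203.6 cm^2
Rod-side annular area A_ann = π/4 × (16.1² − 12.2²) = 86.68 cm^2
Net thrust = P_cap·A_cap − P_rod·A_ann = 1.763e5 N − 24710 N

F ≈ 1.52e5 N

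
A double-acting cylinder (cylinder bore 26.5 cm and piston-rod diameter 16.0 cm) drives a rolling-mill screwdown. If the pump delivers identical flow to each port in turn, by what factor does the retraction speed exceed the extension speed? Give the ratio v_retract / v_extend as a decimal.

Cap-side area A_cap = π/4 × (26.5 cm)² = 551.5 cm^2
Rod-side annular area A_ann = π/4 × (26.5² − 16.0²) = 350.5 cm^2
For equal Q, v ∝ 1/A, so v_ret/v_ext = A_cap/A_ann.

v_ret/v_ext ≈ 1.57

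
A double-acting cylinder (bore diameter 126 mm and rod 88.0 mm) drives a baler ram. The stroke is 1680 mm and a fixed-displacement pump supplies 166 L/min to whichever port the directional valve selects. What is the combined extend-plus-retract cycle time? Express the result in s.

t ≈ 11.4 s

Cap-side area A_cap = π/4 × (126 mm)² = 12470 mm^2
Rod-side annular area A_ann = π/4 × (126² − 88.0²) = 6387 mm^2
t_ext = A_cap·L/Q = 7.572 s
t_ret = A_ann·L/Q = 3.878 s
t_cycle = t_ext + t_ret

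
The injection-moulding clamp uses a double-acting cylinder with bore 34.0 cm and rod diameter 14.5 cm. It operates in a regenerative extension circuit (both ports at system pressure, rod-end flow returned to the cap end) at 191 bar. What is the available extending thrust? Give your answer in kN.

With equal pressure on both faces, forces on the annular region cancel; the net push is pressure × rod cross-section.
Rod cross-section A_rod = π/4 × (14.5 cm)² = 165.1 cm^2
F = P × A_rod

F ≈ 315 kN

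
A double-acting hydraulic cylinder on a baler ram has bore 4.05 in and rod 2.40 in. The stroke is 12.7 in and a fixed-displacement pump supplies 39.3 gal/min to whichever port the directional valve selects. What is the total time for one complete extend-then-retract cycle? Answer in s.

Cap-side area A_cap = π/4 × (4.05 in)² = 12.88 in^2
Rod-side annular area A_ann = π/4 × (4.05² − 2.40²) = 8.359 in^2
t_ext = A_cap·L/Q = 1.081 s
t_ret = A_ann·L/Q = 0.7016 s
t_cycle = t_ext + t_ret

t ≈ 1.78 s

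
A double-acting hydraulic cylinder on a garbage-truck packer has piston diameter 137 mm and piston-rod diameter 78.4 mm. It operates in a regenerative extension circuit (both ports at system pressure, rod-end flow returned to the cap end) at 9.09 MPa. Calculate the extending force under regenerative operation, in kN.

F ≈ 43.9 kN

With equal pressure on both faces, forces on the annular region cancel; the net push is pressure × rod cross-section.
Rod cross-section A_rod = π/4 × (78.4 mm)² = 4827 mm^2
F = P × A_rod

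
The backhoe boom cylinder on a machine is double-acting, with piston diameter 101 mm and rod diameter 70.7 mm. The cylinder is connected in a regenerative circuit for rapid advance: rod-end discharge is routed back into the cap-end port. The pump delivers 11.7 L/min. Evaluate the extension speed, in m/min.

v ≈ 2.98 m/min

In regeneration the rod-end outflow joins the pump flow into the cap end, so the net volume the pump must supply per unit advance equals the rod cross-section area.
Rod cross-section A_rod = π/4 × (70.7 mm)² = 3926 mm^2
v = Q_pump / A_rod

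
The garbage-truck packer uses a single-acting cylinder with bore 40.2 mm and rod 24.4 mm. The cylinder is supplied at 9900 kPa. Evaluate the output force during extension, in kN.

F ≈ 12.6 kN

Cap-side area A_cap = π/4 × (40.2 mm)² = 1269 mm^2
F = P × A_cap = 9900 kPa × A_cap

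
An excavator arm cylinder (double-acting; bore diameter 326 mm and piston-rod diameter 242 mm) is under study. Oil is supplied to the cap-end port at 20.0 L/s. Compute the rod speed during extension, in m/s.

Cap-side area A_cap = π/4 × (326 mm)² = 83470 mm^2
v = Q / A

v ≈ 0.240 m/s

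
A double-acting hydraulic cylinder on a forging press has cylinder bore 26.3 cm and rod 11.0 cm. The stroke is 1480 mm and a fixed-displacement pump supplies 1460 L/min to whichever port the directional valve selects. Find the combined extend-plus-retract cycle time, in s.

t ≈ 6.03 s

Cap-side area A_cap = π/4 × (26.3 cm)² = 543.3 cm^2
Rod-side annular area A_ann = π/4 × (26.3² − 11.0²) = 448.2 cm^2
t_ext = A_cap·L/Q = 3.304 s
t_ret = A_ann·L/Q = 2.726 s
t_cycle = t_ext + t_ret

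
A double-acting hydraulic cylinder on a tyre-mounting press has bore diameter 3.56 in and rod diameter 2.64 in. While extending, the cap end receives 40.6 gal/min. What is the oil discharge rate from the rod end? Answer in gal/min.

Q_out ≈ 18.3 gal/min

Cap-side area A_cap = π/4 × (3.56 in)² = 9.954 in^2
Rod-side annular area A_ann = π/4 × (3.56² − 2.64²) = 4.480 in^2
Piston speed v = Q_in/A_cap; rod-end outflow Q_out = v × A_ann = Q_in × A_ann/A_cap.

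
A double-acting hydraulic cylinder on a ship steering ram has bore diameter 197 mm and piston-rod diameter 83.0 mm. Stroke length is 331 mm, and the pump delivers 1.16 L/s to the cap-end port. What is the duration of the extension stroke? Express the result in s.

Cap-side area A_cap = π/4 × (197 mm)² = 30480 mm^2
Swept volume V = A × L; t = V / Q = A·L / Q

t ≈ 8.70 s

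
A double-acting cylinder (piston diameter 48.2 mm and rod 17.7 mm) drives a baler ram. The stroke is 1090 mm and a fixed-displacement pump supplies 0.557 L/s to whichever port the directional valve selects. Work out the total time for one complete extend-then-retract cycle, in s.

t ≈ 6.66 s

Cap-side area A_cap = π/4 × (48.2 mm)² = 1825 mm^2
Rod-side annular area A_ann = π/4 × (48.2² − 17.7²) = 1579 mm^2
t_ext = A_cap·L/Q = 3.571 s
t_ret = A_ann·L/Q = 3.089 s
t_cycle = t_ext + t_ret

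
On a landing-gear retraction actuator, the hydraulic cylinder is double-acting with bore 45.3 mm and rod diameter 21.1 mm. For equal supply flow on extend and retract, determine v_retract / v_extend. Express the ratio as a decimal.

v_ret/v_ext ≈ 1.28

Cap-side area A_cap = π/4 × (45.3 mm)² = 1612 mm^2
Rod-side annular area A_ann = π/4 × (45.3² − 21.1²) = 1262 mm^2
For equal Q, v ∝ 1/A, so v_ret/v_ext = A_cap/A_ann.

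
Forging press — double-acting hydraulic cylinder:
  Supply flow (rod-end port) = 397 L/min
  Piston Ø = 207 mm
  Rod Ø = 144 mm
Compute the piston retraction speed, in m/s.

Rod-side annular area A_ann = π/4 × (207² − 144²) = 17370 mm^2
Flow into the rod-end port fills the annular volume.
v = Q / A

v ≈ 0.381 m/s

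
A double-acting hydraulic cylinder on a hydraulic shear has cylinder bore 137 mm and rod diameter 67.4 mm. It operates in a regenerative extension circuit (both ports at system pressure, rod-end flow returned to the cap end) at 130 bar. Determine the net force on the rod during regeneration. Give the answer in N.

F ≈ 46400 N

With equal pressure on both faces, forces on the annular region cancel; the net push is pressure × rod cross-section.
Rod cross-section A_rod = π/4 × (67.4 mm)² = 3568 mm^2
F = P × A_rod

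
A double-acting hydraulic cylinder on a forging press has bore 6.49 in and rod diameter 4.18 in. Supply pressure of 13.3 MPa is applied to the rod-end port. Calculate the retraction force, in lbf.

Rod-side annular area A_ann = π/4 × (6.49² − 4.18²) = 19.36 in^2
On retraction the pressure acts on the annular area (bore minus rod).
F = P × A_ann

F ≈ 37300 lbf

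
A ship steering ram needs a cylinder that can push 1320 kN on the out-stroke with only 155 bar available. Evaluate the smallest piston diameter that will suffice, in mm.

D ≈ 329 mm

Extension force acts on the full piston face: F = P × (π/4)D².
D = √(4F / (πP)) = √(4 × 1320 kN / (π × 155 bar))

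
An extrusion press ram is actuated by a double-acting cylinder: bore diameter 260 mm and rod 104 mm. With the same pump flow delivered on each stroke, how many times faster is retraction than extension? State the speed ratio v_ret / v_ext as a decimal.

v_ret/v_ext ≈ 1.19

Cap-side area A_cap = π/4 × (260 mm)² = 53090 mm^2
Rod-side annular area A_ann = π/4 × (260² − 104²) = 44600 mm^2
For equal Q, v ∝ 1/A, so v_ret/v_ext = A_cap/A_ann.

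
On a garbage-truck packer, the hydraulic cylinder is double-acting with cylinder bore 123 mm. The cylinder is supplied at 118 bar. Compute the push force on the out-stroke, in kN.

F ≈ 140 kN

Cap-side area A_cap = π/4 × (123 mm)² = 11880 mm^2
F = P × A_cap = 118 bar × A_cap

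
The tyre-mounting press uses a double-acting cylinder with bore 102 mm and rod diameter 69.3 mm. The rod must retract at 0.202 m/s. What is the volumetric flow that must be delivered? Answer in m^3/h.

Rod-side annular area A_ann = π/4 × (102² − 69.3²) = 4399 mm^2
Q = A × v

Q ≈ 3.20 m^3/h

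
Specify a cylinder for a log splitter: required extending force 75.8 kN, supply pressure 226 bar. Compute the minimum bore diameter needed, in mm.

Extension force acts on the full piston face: F = P × (π/4)D².
D = √(4F / (πP)) = √(4 × 75.8 kN / (π × 226 bar))

D ≈ 65.3 mm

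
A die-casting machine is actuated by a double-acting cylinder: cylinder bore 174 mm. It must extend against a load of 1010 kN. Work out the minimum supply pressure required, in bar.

P ≈ 425 bar

Cap-side area A_cap = π/4 × (174 mm)² = 23780 mm^2
P = F / A = 1010 kN / A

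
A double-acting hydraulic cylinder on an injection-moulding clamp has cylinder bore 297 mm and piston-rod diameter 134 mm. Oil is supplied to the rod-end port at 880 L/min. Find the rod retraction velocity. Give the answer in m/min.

Rod-side annular area A_ann = π/4 × (297² − 134²) = 55180 mm^2
Flow into the rod-end port fills the annular volume.
v = Q / A

v ≈ 15.9 m/min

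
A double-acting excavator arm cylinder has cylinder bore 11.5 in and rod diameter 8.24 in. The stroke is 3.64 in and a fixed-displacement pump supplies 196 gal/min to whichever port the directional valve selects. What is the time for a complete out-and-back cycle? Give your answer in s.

t ≈ 0.745 s

Cap-side area A_cap = π/4 × (11.5 in)² = 103.9 in^2
Rod-side annular area A_ann = π/4 × (11.5² − 8.24²) = 50.54 in^2
t_ext = A_cap·L/Q = 0.5010 s
t_ret = A_ann·L/Q = 0.2438 s
t_cycle = t_ext + t_ret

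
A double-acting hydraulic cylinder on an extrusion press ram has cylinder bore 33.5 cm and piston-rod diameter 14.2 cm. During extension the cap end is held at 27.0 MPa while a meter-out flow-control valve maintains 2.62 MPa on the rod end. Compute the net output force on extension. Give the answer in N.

F ≈ 2.19e6 N

Cap-side area A_cap = π/4 × (33.5 cm)² = 881.4 cm^2
Rod-side annular area A_ann = π/4 × (33.5² − 14.2²) = 723.0 cm^2
Net thrust = P_cap·A_cap − P_rod·A_ann = 2.380e6 N − 1.894e5 N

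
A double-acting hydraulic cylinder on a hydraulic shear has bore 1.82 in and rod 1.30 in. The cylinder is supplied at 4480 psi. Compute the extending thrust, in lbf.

Cap-side area A_cap = π/4 × (1.82 in)² = 2.602 in^2
F = P × A_cap = 4480 psi × A_cap

F ≈ 11700 lbf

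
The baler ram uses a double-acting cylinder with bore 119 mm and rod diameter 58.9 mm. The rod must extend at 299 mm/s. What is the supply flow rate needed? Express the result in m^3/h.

Q ≈ 12.0 m^3/h

Cap-side area A_cap = π/4 × (119 mm)² = 11120 mm^2
Q = A × v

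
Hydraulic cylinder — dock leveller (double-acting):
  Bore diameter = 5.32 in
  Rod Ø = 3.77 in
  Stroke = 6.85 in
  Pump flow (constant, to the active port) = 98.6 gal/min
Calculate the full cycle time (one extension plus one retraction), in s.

t ≈ 0.601 s

Cap-side area A_cap = π/4 × (5.32 in)² = 22.23 in^2
Rod-side annular area A_ann = π/4 × (5.32² − 3.77²) = 11.07 in^2
t_ext = A_cap·L/Q = 0.4011 s
t_ret = A_ann·L/Q = 0.1997 s
t_cycle = t_ext + t_ret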